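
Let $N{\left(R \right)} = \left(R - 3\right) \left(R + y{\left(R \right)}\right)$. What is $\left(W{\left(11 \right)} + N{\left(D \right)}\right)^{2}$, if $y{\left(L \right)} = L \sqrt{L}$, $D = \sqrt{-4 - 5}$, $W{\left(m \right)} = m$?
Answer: $-563 - 36 i + \sqrt{3} i^{\frac{3}{2}} \left(126 + 198 i\right) \approx -959.82 - 124.18 i$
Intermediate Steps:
$D = 3 i$ ($D = \sqrt{-9} = 3 i \approx 3.0 i$)
$y{\left(L \right)} = L^{\frac{3}{2}}$
$N{\left(R \right)} = \left(-3 + R\right) \left(R + R^{\frac{3}{2}}\right)$ ($N{\left(R \right)} = \left(R - 3\right) \left(R + R^{\frac{3}{2}}\right) = \left(-3 + R\right) \left(R + R^{\frac{3}{2}}\right)$)
$\left(W{\left(11 \right)} + N{\left(D \right)}\right)^{2} = \left(11 + \left(\left(3 i\right)^{2} + \left(3 i\right)^{\frac{5}{2}} - 3 \cdot 3 i - 3 \left(3 i\right)^{\frac{3}{2}}\right)\right)^{2} = \left(11 - \left(9 + 9 i - 9 \sqrt{3} \left(- \sqrt{i}\right) + 3 \cdot 3 \sqrt{3} i^{\frac{3}{2}}\right)\right)^{2} = \left(11 - \left(9 + 9 i - 9 \sqrt{3} \left(- \sqrt{i}\right) + 9 \sqrt{3} i^{\frac{3}{2}}\right)\right)^{2} = \left(2 - 9 i - 9 \sqrt{3} i^{\frac{3}{2}} + 9 \sqrt{3} \left(- \sqrt{i}\right)\right)^{2}$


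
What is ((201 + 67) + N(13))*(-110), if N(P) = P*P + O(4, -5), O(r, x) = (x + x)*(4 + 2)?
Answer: -41470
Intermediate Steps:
O(r, x) = 12*x (O(r, x) = (2*x)*6 = 12*x)
N(P) = -60 + P² (N(P) = P*P + 12*(-5) = P² - 60 = -60 + P²)
((201 + 67) + N(13))*(-110) = ((201 + 67) + (-60 + 13²))*(-110) = (268 + (-60 + 169))*(-110) = (268 + 109)*(-110) = 377*(-110) = -41470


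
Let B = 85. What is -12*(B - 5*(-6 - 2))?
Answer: -1500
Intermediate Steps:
-12*(B - 5*(-6 - 2)) = -12*(85 - 5*(-6 - 2)) = -12*(85 - 5*(-8)) = -12*(85 + 40) = -12*125 = -1500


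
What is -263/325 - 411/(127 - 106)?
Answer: -46366/2275 ≈ -20.381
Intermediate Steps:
-263/325 - 411/(127 - 106) = -263*1/325 - 411/21 = -263/325 - 411*1/21 = -263/325 - 137/7 = -46366/2275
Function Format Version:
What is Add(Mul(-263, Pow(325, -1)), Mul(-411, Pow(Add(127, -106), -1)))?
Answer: Rational(-46366, 2275) ≈ -20.381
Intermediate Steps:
Add(Mul(-263, Pow(325, -1)), Mul(-411, Pow(Add(127, -106), -1))) = Add(Mul(-263, Rational(1, 325)), Mul(-411, Pow(21, -1))) = Add(Rational(-263, 325), Mul(-411, Rational(1, 21))) = Add(Rational(-263, 325), Rational(-137, 7)) = Rational(-46366, 2275)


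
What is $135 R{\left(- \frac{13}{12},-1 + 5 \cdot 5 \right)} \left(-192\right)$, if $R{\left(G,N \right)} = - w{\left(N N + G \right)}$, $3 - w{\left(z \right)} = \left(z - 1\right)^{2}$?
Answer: $-8537460660$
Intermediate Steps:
$w{\left(z \right)} = 3 - \left(-1 + z\right)^{2}$ ($w{\left(z \right)} = 3 - \left(z - 1\right)^{2} = 3 - \left(-1 + z\right)^{2}$)
$R{\left(G,N \right)} = -3 + \left(-1 + G + N^{2}\right)^{2}$ ($R{\left(G,N \right)} = - (3 - \left(-1 + \left(N N + G\right)\right)^{2}) = - (3 - \left(-1 + \left(N^{2} + G\right)\right)^{2}) = - (3 - \left(-1 + \left(G + N^{2}\right)\right)^{2}) = - (3 - \left(-1 + G + N^{2}\right)^{2}) = -3 + \left(-1 + G + N^{2}\right)^{2}$)
$135 R{\left(- \frac{13}{12},-1 + 5 \cdot 5 \right)} \left(-192\right) = 135 \left(-3 + \left(-1 - \frac{13}{12} + \left(-1 + 5 \cdot 5\right)^{2}\right)^{2}\right) \left(-192\right) = 135 \left(-3 + \left(-1 - \frac{13}{12} + \left(-1 + 25\right)^{2}\right)^{2}\right) \left(-192\right) = 135 \left(-3 + \left(-1 - \frac{13}{12} + 24^{2}\right)^{2}\right) \left(-192\right) = 135 \left(-3 + \left(-1 - \frac{13}{12} + 576\right)^{2}\right) \left(-192\right) = 135 \left(-3 + \left(\frac{6887}{12}\right)^{2}\right) \left(-192\right) = 135 \left(-3 + \frac{47430769}{144}\right) \left(-192\right) = 135 \cdot \frac{47430337}{144} \left(-192\right) = \frac{711455055}{16} \left(-192\right) = -8537460660$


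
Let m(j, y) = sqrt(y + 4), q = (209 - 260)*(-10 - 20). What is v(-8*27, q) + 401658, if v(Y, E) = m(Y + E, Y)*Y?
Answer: 401658 - 432*I*sqrt(53) ≈ 4.0166e+5 - 3145.0*I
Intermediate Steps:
q = 1530 (q = -51*(-30) = 1530)
m(j, y) = sqrt(4 + y)
v(Y, E) = Y*sqrt(4 + Y) (v(Y, E) = sqrt(4 + Y)*Y = Y*sqrt(4 + Y))
v(-8*27, q) + 401658 = (-8*27)*sqrt(4 - 8*27) + 401658 = -216*sqrt(4 - 216) + 401658 = -432*I*sqrt(53) + 401658 = 401658 - 432*I*sqrt(53)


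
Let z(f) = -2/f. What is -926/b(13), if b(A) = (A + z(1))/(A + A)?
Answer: -24076/11 ≈ -2188.7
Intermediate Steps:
b(A) = (-2 + A)/(2*A) (b(A) = (A - 2/1)/(A + A) = (A - 2*1)/((2*A)) = (A - 2)*(1/(2*A)) = (-2 + A)*(1/(2*A)) = (-2 + A)/(2*A))
-926/b(13) = -926*26/(-2 + 13) = -926/((½)*(1/13)*11) = -926/11/26 = -926*26/11 = -24076/11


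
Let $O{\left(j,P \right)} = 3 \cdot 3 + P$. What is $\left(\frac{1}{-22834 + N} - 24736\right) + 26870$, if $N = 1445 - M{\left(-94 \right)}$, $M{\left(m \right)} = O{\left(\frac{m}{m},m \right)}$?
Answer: $\frac{45462735}{21304} \approx 2134.0$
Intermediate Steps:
$O{\left(j,P \right)} = 9 + P$
$M{\left(m \right)} = 9 + m$
$N = 1530$ ($N = 1445 - \left(9 - 94\right) = 1445 - -85 = 1445 + 85 = 1530$)
$\left(\frac{1}{-22834 + N} - 24736\right) + 26870 = \left(\frac{1}{-22834 + 1530} - 24736\right) + 26870 = \left(\frac{1}{-21304} - 24736\right) + 26870 = \left(- \frac{1}{21304} - 24736\right) + 26870 = - \frac{526975745}{21304} + 26870 = \frac{45462735}{21304}$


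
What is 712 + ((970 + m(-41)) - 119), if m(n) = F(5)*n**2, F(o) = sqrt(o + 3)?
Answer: 1563 + 3362*sqrt(2) ≈ 6317.6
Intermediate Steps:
F(o) = sqrt(3 + o)
m(n) = 2*sqrt(2)*n**2 (m(n) = sqrt(3 + 5)*n**2 = sqrt(8)*n**2 = (2*sqrt(2))*n**2 = 2*sqrt(2)*n**2)
712 + ((970 + m(-41)) - 119) = 712 + ((970 + 2*sqrt(2)*(-41)**2) - 119) = 712 + ((970 + 2*sqrt(2)*1681) - 119) = 712 + ((970 + 3362*sqrt(2)) - 119) = 712 + (851 + 3362*sqrt(2)) = 1563 + 3362*sqrt(2)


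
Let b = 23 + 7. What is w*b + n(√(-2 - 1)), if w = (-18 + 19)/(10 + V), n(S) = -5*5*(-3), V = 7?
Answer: 1305/17 ≈ 76.765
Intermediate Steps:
b = 30
n(S) = 75 (n(S) = -25*(-3) = 75)
w = 1/17 (w = (-18 + 19)/(10 + 7) = 1/17 ≈ 0.058824)
w*b + n(√(-2 - 1)) = (1/17)*30 + 75 = 30/17 + 75 = 1305/17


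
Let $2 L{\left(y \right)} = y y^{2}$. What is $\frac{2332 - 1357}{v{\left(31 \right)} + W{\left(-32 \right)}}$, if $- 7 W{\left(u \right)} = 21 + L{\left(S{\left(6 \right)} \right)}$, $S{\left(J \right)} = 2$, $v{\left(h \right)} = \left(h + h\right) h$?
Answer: $\frac{525}{1033} \approx 0.50823$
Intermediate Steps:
$v{\left(h \right)} = 2 h^{2}$ ($v{\left(h \right)} = 2 h h = 2 h^{2}$)
$L{\left(y \right)} = \frac{y^{3}}{2}$ ($L{\left(y \right)} = \frac{y y^{2}}{2} = \frac{y^{3}}{2}$)
$W{\left(u \right)} = - \frac{25}{7}$ ($W{\left(u \right)} = - \frac{21 + \frac{2^{3}}{2}}{7} = - \frac{21 + \frac{1}{2} \cdot 8}{7} = - \frac{21 + 4}{7} = \left(- \frac{1}{7}\right) 25 = - \frac{25}{7}$)
$\frac{2332 - 1357}{v{\left(31 \right)} + W{\left(-32 \right)}} = \frac{2332 - 1357}{2 \cdot 31^{2} - \frac{25}{7}} = \frac{975}{2 \cdot 961 - \frac{25}{7}} = \frac{975}{1922 - \frac{25}{7}} = \frac{975}{\frac{13429}{7}} = 975 \cdot \frac{7}{13429} = \frac{525}{1033}$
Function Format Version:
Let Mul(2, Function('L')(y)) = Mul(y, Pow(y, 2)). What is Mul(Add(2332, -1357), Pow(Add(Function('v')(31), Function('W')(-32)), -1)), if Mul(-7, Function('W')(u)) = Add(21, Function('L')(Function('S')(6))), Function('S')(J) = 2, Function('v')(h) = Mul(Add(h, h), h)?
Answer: Rational(525, 1033) ≈ 0.50823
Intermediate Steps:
Function('v')(h) = Mul(2, Pow(h, 2)) (Function('v')(h) = Mul(Mul(2, h), h) = Mul(2, Pow(h, 2)))
Function('L')(y) = Mul(Rational(1, 2), Pow(y, 3)) (Function('L')(y) = Mul(Rational(1, 2), Mul(y, Pow(y, 2))) = Mul(Rational(1, 2), Pow(y, 3)))
Function('W')(u) = Rational(-25, 7) (Function('W')(u) = Mul(Rational(-1, 7), Add(21, Mul(Rational(1, 2), Pow(2, 3)))) = Mul(Rational(-1, 7), Add(21, Mul(Rational(1, 2), 8))) = Mul(Rational(-1, 7), Add(21, 4)) = Mul(Rational(-1, 7), 25) = Rational(-25, 7))
Mul(Add(2332, -1357), Pow(Add(Function('v')(31), Function('W')(-32)), -1)) = Mul(Add(2332, -1357), Pow(Add(Mul(2, Pow(31, 2)), Rational(-25, 7)), -1)) = Mul(975, Pow(Add(Mul(2, 961), Rational(-25, 7)), -1)) = Mul(975, Pow(Add(1922, Rational(-25, 7)), -1)) = Mul(975, Pow(Rational(13429, 7), -1)) = Mul(975, Rational(7, 13429)) = Rational(525, 1033)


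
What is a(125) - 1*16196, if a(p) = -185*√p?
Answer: -16196 - 925*√5 ≈ -18264.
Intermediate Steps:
a(125) - 1*16196 = -925*√5 - 1*16196 = -925*√5 - 16196 = -16196 - 925*√5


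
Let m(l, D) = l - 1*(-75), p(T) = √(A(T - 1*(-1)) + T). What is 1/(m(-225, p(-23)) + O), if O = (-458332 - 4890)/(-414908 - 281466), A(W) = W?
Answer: -348187/51996439 ≈ -0.0066964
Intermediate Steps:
p(T) = √(1 + 2*T) (p(T) = √((T - 1*(-1)) + T) = √((T + 1) + T) = √((1 + T) + T) = √(1 + 2*T))
m(l, D) = 75 + l (m(l, D) = l + 75 = 75 + l)
O = 231611/348187 (O = -463222/(-696374) = -463222*(-1/696374) = 231611/348187 ≈ 0.66519)
1/(m(-225, p(-23)) + O) = 1/((75 - 225) + 231611/348187) = 1/(-150 + 231611/348187) = 1/(-51996439/348187) = -348187/51996439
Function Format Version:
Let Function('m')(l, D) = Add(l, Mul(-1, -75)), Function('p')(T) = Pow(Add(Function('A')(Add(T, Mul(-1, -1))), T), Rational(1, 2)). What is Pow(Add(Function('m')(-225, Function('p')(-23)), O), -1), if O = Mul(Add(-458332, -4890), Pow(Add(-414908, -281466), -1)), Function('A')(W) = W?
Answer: Rational(-348187, 51996439) ≈ -0.0066964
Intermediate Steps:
Function('p')(T) = Pow(Add(1, Mul(2, T)), Rational(1, 2)) (Function('p')(T) = Pow(Add(Add(T, Mul(-1, -1)), T), Rational(1, 2)) = Pow(Add(Add(T, 1), T), Rational(1, 2)) = Pow(Add(Add(1, T), T), Rational(1, 2)) = Pow(Add(1, Mul(2, T)), Rational(1, 2)))
Function('m')(l, D) = Add(75, l) (Function('m')(l, D) = Add(l, 75) = Add(75, l))
O = Rational(231611, 348187) (O = Mul(-463222, Pow(-696374, -1)) = Mul(-463222, Rational(-1, 696374)) = Rational(231611, 348187) ≈ 0.66519)
Pow(Add(Function('m')(-225, Function('p')(-23)), O), -1) = Pow(Add(Add(75, -225), Rational(231611, 348187)), -1) = Pow(Add(-150, Rational(231611, 348187)), -1) = Pow(Rational(-51996439, 348187), -1) = Rational(-348187, 51996439)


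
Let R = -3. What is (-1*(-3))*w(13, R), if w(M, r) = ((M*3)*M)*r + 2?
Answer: -4557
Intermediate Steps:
w(M, r) = 2 + 3*r*M**2 (w(M, r) = ((3*M)*M)*r + 2 = (3*M**2)*r + 2 = 3*r*M**2 + 2 = 2 + 3*r*M**2)
(-1*(-3))*w(13, R) = (-1*(-3))*(2 + 3*(-3)*13**2) = 3*(2 + 3*(-3)*169) = 3*(2 - 1521) = 3*(-1519) = -4557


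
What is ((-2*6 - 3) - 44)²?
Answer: 3481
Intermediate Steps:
((-2*6 - 3) - 44)² = ((-12 - 3) - 44)² = (-15 - 44)² = (-59)² = 3481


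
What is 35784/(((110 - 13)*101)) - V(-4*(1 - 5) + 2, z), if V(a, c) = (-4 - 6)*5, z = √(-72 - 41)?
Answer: 525634/9797 ≈ 53.653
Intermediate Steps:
z = I*√113 (z = √(-113) = I*√113 ≈ 10.63*I)
V(a, c) = -50 (V(a, c) = -10*5 = -50)
35784/(((110 - 13)*101)) - V(-4*(1 - 5) + 2, z) = 35784/(((110 - 13)*101)) - 1*(-50) = 35784/((97*101)) + 50 = 35784/9797 + 50 = 525634/9797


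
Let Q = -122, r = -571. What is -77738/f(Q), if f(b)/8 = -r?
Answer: -38869/2284 ≈ -17.018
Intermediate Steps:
f(b) = 4568 (f(b) = 8*(-1*(-571)) = 8*571 = 4568)
-77738/f(Q) = -77738/4568 = -77738*1/4568 = -38869/2284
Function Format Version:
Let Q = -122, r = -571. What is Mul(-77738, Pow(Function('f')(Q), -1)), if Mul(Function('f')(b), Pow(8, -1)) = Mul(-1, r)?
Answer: Rational(-38869, 2284) ≈ -17.018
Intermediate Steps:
Function('f')(b) = 4568 (Function('f')(b) = Mul(8, Mul(-1, -571)) = Mul(8, 571) = 4568)
Mul(-77738, Pow(Function('f')(Q), -1)) = Mul(-77738, Pow(4568, -1)) = Mul(-77738, Rational(1, 4568)) = Rational(-38869, 2284)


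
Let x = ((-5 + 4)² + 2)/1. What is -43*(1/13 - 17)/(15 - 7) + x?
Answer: 2443/26 ≈ 93.962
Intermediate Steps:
x = 3 (x = ((-1)² + 2)*1 = (1 + 2)*1 = 3*1 = 3)
-43*(1/13 - 17)/(15 - 7) + x = -43*(1/13 - 17)/(15 - 7) + 3 = -43*(1/13 - 17)/8 + 3 = -(-9460)/(13*8) + 3 = -43*(-55/26) + 3 = 2365/26 + 3 = 2443/26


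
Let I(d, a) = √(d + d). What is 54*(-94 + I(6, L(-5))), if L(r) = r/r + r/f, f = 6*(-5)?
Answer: -5076 + 108*√3 ≈ -4888.9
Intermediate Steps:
f = -30
L(r) = 1 - r/30 (L(r) = r/r + r/(-30) = 1 + r*(-1/30) = 1 - r/30)
I(d, a) = √2*√d (I(d, a) = √(2*d) = √2*√d)
54*(-94 + I(6, L(-5))) = 54*(-94 + √2*√6) = 54*(-94 + 2*√3) = -5076 + 108*√3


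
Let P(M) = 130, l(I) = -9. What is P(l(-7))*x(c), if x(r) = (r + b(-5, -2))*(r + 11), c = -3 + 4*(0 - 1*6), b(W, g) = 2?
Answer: 52000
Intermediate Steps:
c = -27 (c = -3 + 4*(0 - 6) = -3 + 4*(-6) = -3 - 24 = -27)
x(r) = (2 + r)*(11 + r) (x(r) = (r + 2)*(r + 11) = (2 + r)*(11 + r))
P(l(-7))*x(c) = 130*(22 + (-27)² + 13*(-27)) = 130*(22 + 729 - 351) = 130*400 = 52000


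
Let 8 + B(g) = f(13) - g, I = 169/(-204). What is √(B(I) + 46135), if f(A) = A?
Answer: √480049179/102 ≈ 214.80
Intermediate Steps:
I = -169/204 (I = 169*(-1/204) = -169/204 ≈ -0.82843)
B(g) = 5 - g (B(g) = -8 + (13 - g) = 5 - g)
√(B(I) + 46135) = √((5 - 1*(-169/204)) + 46135) = √((5 + 169/204) + 46135) = √(1189/204 + 46135) = √(9412729/204) = √480049179/102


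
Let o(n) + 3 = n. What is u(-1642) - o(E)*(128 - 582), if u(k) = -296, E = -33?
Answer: -16640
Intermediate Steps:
o(n) = -3 + n
u(-1642) - o(E)*(128 - 582) = -296 - (-3 - 33)*(128 - 582) = -296 - (-36)*(-454) = -296 - 1*16344 = -296 - 16344 = -16640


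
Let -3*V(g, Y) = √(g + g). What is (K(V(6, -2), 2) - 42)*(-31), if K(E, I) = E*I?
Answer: 1302 + 124*√3/3 ≈ 1373.6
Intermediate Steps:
V(g, Y) = -√2*√g/3 (V(g, Y) = -√(g + g)/3 = -√2*√g/3)
(K(V(6, -2), 2) - 42)*(-31) = (-√2*√6/3*2 - 42)*(-31) = (-2*√3/3*2 - 42)*(-31) = (-4*√3/3 - 42)*(-31) = (-42 - 4*√3/3)*(-31) = 1302 + 124*√3/3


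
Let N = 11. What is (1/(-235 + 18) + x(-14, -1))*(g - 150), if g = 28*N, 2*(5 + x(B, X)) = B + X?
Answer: -428733/217 ≈ -1975.7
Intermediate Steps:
x(B, X) = -5 + B/2 + X/2 (x(B, X) = -5 + (B + X)/2 = -5 + (B/2 + X/2) = -5 + B/2 + X/2)
g = 308 (g = 28*11 = 308)
(1/(-235 + 18) + x(-14, -1))*(g - 150) = (1/(-235 + 18) + (-5 + (½)*(-14) + (½)*(-1)))*(308 - 150) = (1/(-217) + (-5 - 7 - ½))*158 = (-1/217 - 25/2)*158 = -5427/434*158 = -428733/217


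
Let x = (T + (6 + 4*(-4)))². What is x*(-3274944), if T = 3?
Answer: -160472256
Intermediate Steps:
x = 49 (x = (3 + (6 + 4*(-4)))² = (3 + (6 - 16))² = (3 - 10)² = (-7)² = 49)
x*(-3274944) = 49*(-3274944) = -160472256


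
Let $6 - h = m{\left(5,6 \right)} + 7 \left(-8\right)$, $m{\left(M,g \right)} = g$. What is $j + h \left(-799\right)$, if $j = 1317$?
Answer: $-43427$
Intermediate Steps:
$h = 56$ ($h = 6 - \left(6 + 7 \left(-8\right)\right) = 6 - \left(6 - 56\right) = 6 - -50 = 6 + 50 = 56$)
$j + h \left(-799\right) = 1317 + 56 \left(-799\right) = 1317 - 44744 = -43427$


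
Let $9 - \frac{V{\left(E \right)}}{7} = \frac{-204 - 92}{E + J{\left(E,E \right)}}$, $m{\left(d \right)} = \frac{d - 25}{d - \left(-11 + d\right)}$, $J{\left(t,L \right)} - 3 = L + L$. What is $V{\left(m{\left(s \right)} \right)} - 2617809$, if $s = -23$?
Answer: $- \frac{7853854}{3} \approx -2.618 \cdot 10^{6}$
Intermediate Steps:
$J{\left(t,L \right)} = 3 + 2 L$ ($J{\left(t,L \right)} = 3 + \left(L + L\right) = 3 + 2 L$)
$m{\left(d \right)} = - \frac{25}{11} + \frac{d}{11}$ ($m{\left(d \right)} = \frac{-25 + d}{11} = \left(-25 + d\right) \frac{1}{11} = - \frac{25}{11} + \frac{d}{11}$)
$V{\left(E \right)} = 63 + \frac{2072}{3 + 3 E}$ ($V{\left(E \right)} = 63 - 7 \frac{-204 - 92}{E + \left(3 + 2 E\right)} = 63 - 7 \left(- \frac{296}{3 + 3 E}\right) = 63 + \frac{2072}{3 + 3 E}$)
$V{\left(m{\left(s \right)} \right)} - 2617809 = \frac{7 \left(323 + 27 \left(- \frac{25}{11} + \frac{1}{11} \left(-23\right)\right)\right)}{3 \left(1 + \left(- \frac{25}{11} + \frac{1}{11} \left(-23\right)\right)\right)} - 2617809 = \frac{7 \left(323 + 27 \left(- \frac{25}{11} - \frac{23}{11}\right)\right)}{3 \left(1 - \frac{48}{11}\right)} - 2617809 = \frac{7 \left(323 + 27 \left(- \frac{48}{11}\right)\right)}{3 \left(1 - \frac{48}{11}\right)} - 2617809 = \frac{7 \left(323 - \frac{1296}{11}\right)}{3 \left(- \frac{37}{11}\right)} - 2617809 = \frac{7}{3} \left(- \frac{11}{37}\right) \frac{2257}{11} - 2617809 = - \frac{427}{3} - 2617809 = - \frac{7853854}{3}$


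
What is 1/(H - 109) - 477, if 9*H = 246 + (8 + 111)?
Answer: -293841/616 ≈ -477.01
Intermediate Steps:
H = 365/9 (H = (246 + (8 + 111))/9 = (246 + 119)/9 = (1/9)*365 = 365/9 ≈ 40.556)
1/(H - 109) - 477 = 1/(365/9 - 109) - 477 = 1/(-616/9) - 477 = -9/616 - 477 = -293841/616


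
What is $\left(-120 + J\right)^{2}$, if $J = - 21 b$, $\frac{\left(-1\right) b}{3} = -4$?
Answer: $138384$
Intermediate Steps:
$b = 12$ ($b = \left(-3\right) \left(-4\right) = 12$)
$J = -252$ ($J = \left(-21\right) 12 = -252$)
$\left(-120 + J\right)^{2} = \left(-120 - 252\right)^{2} = \left(-372\right)^{2} = 138384$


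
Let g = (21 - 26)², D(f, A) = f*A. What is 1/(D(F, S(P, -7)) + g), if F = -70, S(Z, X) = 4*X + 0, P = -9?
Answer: 1/1985 ≈ 0.00050378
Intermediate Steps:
S(Z, X) = 4*X
D(f, A) = A*f
g = 25 (g = (-5)² = 25)
1/(D(F, S(P, -7)) + g) = 1/((4*(-7))*(-70) + 25) = 1/(-28*(-70) + 25) = 1/(1960 + 25) = 1/1985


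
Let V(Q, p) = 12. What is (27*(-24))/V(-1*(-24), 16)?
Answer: -54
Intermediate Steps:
(27*(-24))/V(-1*(-24), 16) = (27*(-24))/12 = -648*1/12 = -54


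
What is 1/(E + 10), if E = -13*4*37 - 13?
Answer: -1/1927 ≈ -0.00051894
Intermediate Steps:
E = -1937 (E = -52*37 - 13 = -1924 - 13 = -1937)
1/(E + 10) = 1/(-1937 + 10) = 1/(-1927) = -1/1927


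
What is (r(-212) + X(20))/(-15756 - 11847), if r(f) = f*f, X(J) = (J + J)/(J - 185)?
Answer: -1483144/910899 ≈ -1.6282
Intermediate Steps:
X(J) = 2*J/(-185 + J) (X(J) = (2*J)/(-185 + J) = 2*J/(-185 + J))
r(f) = f²
(r(-212) + X(20))/(-15756 - 11847) = ((-212)² + 2*20/(-185 + 20))/(-15756 - 11847) = (44944 + 2*20/(-165))/(-27603) = (44944 + 2*20*(-1/165))*(-1/27603) = (44944 - 8/33)*(-1/27603) = (1483144/33)*(-1/27603) = -1483144/910899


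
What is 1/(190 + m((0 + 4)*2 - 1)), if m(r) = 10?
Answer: 1/200 ≈ 0.0050000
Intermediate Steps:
1/(190 + m((0 + 4)*2 - 1)) = 1/(190 + 10) = 1/200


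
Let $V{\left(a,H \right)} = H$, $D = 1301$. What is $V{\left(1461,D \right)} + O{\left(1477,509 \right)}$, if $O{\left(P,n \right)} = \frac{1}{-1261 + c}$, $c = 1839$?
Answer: $\frac{751979}{578} \approx 1301.0$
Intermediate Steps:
$O{\left(P,n \right)} = \frac{1}{578}$ ($O{\left(P,n \right)} = \frac{1}{-1261 + 1839} = \frac{1}{578}$)
$V{\left(1461,D \right)} + O{\left(1477,509 \right)} = 1301 + \frac{1}{578} = \frac{751979}{578}$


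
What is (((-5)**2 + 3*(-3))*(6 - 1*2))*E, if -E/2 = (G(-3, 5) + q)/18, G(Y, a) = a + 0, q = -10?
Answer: 320/9 ≈ 35.556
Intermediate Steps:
G(Y, a) = a
E = 5/9 (E = -2*(5 - 10)/18 = -(-10)/18 = -2*(-5/18) = 5/9 ≈ 0.55556)
(((-5)**2 + 3*(-3))*(6 - 1*2))*E = (((-5)**2 + 3*(-3))*(6 - 1*2))*(5/9) = ((25 - 9)*(6 - 2))*(5/9) = (16*4)*(5/9) = 64*(5/9) = 320/9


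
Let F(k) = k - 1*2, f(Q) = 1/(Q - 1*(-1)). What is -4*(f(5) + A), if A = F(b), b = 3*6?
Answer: -194/3 ≈ -64.667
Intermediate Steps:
b = 18
f(Q) = 1/(1 + Q) (f(Q) = 1/(Q + 1) = 1/(1 + Q))
F(k) = -2 + k (F(k) = k - 2 = -2 + k)
A = 16 (A = -2 + 18 = 16)
-4*(f(5) + A) = -4*(1/(1 + 5) + 16) = -4*(1/6 + 16) = -4*(⅙ + 16) = -4*97/6 = -194/3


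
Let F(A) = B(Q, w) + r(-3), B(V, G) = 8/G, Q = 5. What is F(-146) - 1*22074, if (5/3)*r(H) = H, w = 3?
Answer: -331097/15 ≈ -22073.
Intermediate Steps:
r(H) = 3*H/5
F(A) = 13/15 (F(A) = 8/3 + (⅗)*(-3) = 8*(⅓) - 9/5 = 8/3 - 9/5 = 13/15)
F(-146) - 1*22074 = 13/15 - 1*22074 = 13/15 - 22074 = -331097/15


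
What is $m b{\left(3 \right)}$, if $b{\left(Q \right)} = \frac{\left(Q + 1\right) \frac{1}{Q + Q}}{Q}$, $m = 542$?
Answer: $\frac{1084}{9} \approx 120.44$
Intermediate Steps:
$b{\left(Q \right)} = \frac{1 + Q}{2 Q^{2}}$ ($b{\left(Q \right)} = \frac{\left(1 + Q\right) \frac{1}{2 Q}}{Q} = \frac{\frac{1}{2} \frac{1}{Q} \left(1 + Q\right)}{Q} = \frac{1 + Q}{2 Q^{2}}$)
$m b{\left(3 \right)} = 542 \frac{1 + 3}{2 \cdot 9} = 542 \cdot \frac{1}{2} \cdot \frac{1}{9} \cdot 4 = 542 \cdot \frac{2}{9} = \frac{1084}{9}$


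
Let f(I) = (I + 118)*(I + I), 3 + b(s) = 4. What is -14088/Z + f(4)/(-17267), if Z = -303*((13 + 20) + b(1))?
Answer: 38867124/29647439 ≈ 1.3110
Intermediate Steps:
b(s) = 1 (b(s) = -3 + 4 = 1)
f(I) = 2*I*(118 + I) (f(I) = (118 + I)*(2*I) = 2*I*(118 + I))
Z = -10302 (Z = -303*((13 + 20) + 1) = -303*(33 + 1) = -303*34 = -10302)
-14088/Z + f(4)/(-17267) = -14088/(-10302) + (2*4*(118 + 4))/(-17267) = -14088*(-1/10302) + (2*4*122)*(-1/17267) = 2348/1717 + 976*(-1/17267) = 2348/1717 - 976/17267 = 38867124/29647439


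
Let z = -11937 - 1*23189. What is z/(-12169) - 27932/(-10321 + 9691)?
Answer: 181016944/3833235 ≈ 47.223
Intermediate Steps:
z = -35126 (z = -11937 - 23189 = -35126)
z/(-12169) - 27932/(-10321 + 9691) = -35126/(-12169) - 27932/(-10321 + 9691) = -35126*(-1/12169) - 27932/(-630) = 35126/12169 - 27932*(-1/630) = 35126/12169 + 13966/315 = 181016944/3833235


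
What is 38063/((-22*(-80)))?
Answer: 38063/1760 ≈ 21.627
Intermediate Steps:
38063/((-22*(-80))) = 38063/1760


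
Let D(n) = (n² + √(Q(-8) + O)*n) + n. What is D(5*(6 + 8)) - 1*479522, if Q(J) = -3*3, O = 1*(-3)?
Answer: -474552 + 140*I*√3 ≈ -4.7455e+5 + 242.49*I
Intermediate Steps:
O = -3
Q(J) = -9
D(n) = n + n² + 2*I*n*√3 (D(n) = (n² + √(-9 - 3)*n) + n = (n² + √(-12)*n) + n = (n² + (2*I*√3)*n) + n = (n² + 2*I*n*√3) + n = n + n² + 2*I*n*√3)
D(5*(6 + 8)) - 1*479522 = (5*(6 + 8))*(1 + 5*(6 + 8) + 2*I*√3) - 1*479522 = (5*14)*(1 + 5*14 + 2*I*√3) - 479522 = 70*(1 + 70 + 2*I*√3) - 479522 = 70*(71 + 2*I*√3) - 479522 = (4970 + 140*I*√3) - 479522 = -474552 + 140*I*√3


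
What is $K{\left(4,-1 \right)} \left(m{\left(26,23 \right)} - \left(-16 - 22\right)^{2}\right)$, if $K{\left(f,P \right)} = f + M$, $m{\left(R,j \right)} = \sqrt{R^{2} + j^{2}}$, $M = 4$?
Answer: $-11552 + 8 \sqrt{1205} \approx -11274.0$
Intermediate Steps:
$K{\left(f,P \right)} = 4 + f$ ($K{\left(f,P \right)} = f + 4 = 4 + f$)
$K{\left(4,-1 \right)} \left(m{\left(26,23 \right)} - \left(-16 - 22\right)^{2}\right) = \left(4 + 4\right) \left(\sqrt{26^{2} + 23^{2}} - \left(-16 - 22\right)^{2}\right) = 8 \left(\sqrt{676 + 529} - \left(-38\right)^{2}\right) = 8 \left(\sqrt{1205} - 1444\right) = 8 \left(-1444 + \sqrt{1205}\right) = -11552 + 8 \sqrt{1205}$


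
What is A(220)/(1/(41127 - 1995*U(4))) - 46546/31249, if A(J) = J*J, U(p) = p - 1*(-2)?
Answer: 44098551254654/31249 ≈ 1.4112e+9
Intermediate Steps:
U(p) = 2 + p (U(p) = p + 2 = 2 + p)
A(J) = J**2
A(220)/(1/(41127 - 1995*U(4))) - 46546/31249 = 220**2/(1/(41127 - 1995*(2 + 4))) - 46546/31249 = 48400/(1/(41127 - 1995*6)) - 46546*1/31249 = 48400/(1/(41127 - 11970)) - 46546/31249 = 48400/(1/29157) - 46546/31249 = 48400*29157 - 46546/31249 = 1411198800 - 46546/31249 = 44098551254654/31249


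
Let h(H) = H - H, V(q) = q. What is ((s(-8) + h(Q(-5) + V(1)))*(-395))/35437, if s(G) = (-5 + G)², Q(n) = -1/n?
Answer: -66755/35437 ≈ -1.8838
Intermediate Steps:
h(H) = 0
((s(-8) + h(Q(-5) + V(1)))*(-395))/35437 = (((-5 - 8)² + 0)*(-395))/35437 = (((-13)² + 0)*(-395))*(1/35437) = ((169 + 0)*(-395))*(1/35437) = (169*(-395))*(1/35437) = -66755*1/35437 = -66755/35437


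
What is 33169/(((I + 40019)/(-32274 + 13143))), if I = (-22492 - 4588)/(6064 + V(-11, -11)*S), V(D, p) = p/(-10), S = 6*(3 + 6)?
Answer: -6476068435921/408375441 ≈ -15858.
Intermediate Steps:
S = 54 (S = 6*9 = 54)
V(D, p) = -p/10 (V(D, p) = p*(-⅒) = -p/10)
I = -135400/30617 (I = (-22492 - 4588)/(6064 - ⅒*(-11)*54) = -27080/(6064 + (11/10)*54) = -27080/(6064 + 297/5) = -27080/30617/5 = -27080*5/30617 = -135400/30617 ≈ -4.4224)
33169/(((I + 40019)/(-32274 + 13143))) = 33169/(((-135400/30617 + 40019)/(-32274 + 13143))) = 33169/(((1225126323/30617)/(-19131))) = 33169/(((1225126323/30617)*(-1/19131))) = 33169/(-408375441/195244609) = 33169*(-195244609/408375441) = -6476068435921/408375441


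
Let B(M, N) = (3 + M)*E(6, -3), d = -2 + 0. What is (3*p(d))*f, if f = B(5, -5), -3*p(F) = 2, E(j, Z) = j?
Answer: -96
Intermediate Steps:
d = -2
p(F) = -2/3 (p(F) = -1/3*2 = -2/3)
B(M, N) = 18 + 6*M (B(M, N) = (3 + M)*6 = 18 + 6*M)
f = 48 (f = 18 + 6*5 = 18 + 30 = 48)
(3*p(d))*f = (3*(-2/3))*48 = -2*48 = -96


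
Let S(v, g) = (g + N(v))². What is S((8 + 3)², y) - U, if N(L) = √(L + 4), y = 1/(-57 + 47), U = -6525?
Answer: 665001/100 - √5 ≈ 6647.8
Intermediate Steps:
y = -⅒ (y = 1/(-10) = -⅒ ≈ -0.10000)
N(L) = √(4 + L)
S(v, g) = (g + √(4 + v))²
S((8 + 3)², y) - U = (-⅒ + √(4 + (8 + 3)²))² - 1*(-6525) = (-⅒ + √(4 + 11²))² + 6525 = (-⅒ + √(4 + 121))² + 6525 = (-⅒ + √125)² + 6525 = (-⅒ + 5*√5)² + 6525 = 6525 + (-⅒ + 5*√5)²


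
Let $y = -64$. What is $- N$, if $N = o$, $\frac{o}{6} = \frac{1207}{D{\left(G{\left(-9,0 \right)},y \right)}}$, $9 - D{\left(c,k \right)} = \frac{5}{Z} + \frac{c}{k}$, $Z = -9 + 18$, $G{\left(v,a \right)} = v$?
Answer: $- \frac{4171392}{4783} \approx -872.13$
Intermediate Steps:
$Z = 9$
$D{\left(c,k \right)} = \frac{76}{9} - \frac{c}{k}$ ($D{\left(c,k \right)} = 9 - \left(\frac{5}{9} + \frac{c}{k}\right) = \frac{76}{9} - \frac{c}{k}$)
$o = \frac{4171392}{4783}$ ($o = 6 \frac{1207}{\frac{76}{9} - - \frac{9}{-64}} = 6 \frac{1207}{\frac{76}{9} - \left(-9\right) \left(- \frac{1}{64}\right)} = 6 \frac{1207}{\frac{76}{9} - \frac{9}{64}} = 6 \frac{1207}{\frac{4783}{576}} = 6 \cdot 1207 \cdot \frac{576}{4783} = 6 \cdot \frac{695232}{4783} = \frac{4171392}{4783} \approx 872.13$)
$N = \frac{4171392}{4783} \approx 872.13$
$- N = \left(-1\right) \frac{4171392}{4783} = - \frac{4171392}{4783}$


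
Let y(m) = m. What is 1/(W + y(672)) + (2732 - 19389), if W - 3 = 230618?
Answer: -3852647500/231293 ≈ -16657.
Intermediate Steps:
W = 230621 (W = 3 + 230618 = 230621)
1/(W + y(672)) + (2732 - 19389) = 1/(230621 + 672) + (2732 - 19389) = 1/231293 - 16657 = -3852647500/231293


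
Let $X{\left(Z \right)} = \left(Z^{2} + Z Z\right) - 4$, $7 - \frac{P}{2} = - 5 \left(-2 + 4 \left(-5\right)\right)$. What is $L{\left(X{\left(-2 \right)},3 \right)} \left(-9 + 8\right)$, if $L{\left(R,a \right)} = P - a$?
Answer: $209$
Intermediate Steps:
$P = -206$ ($P = 14 - 2 \left(- 5 \left(-2 + 4 \left(-5\right)\right)\right) = 14 - 2 \left(- 5 \left(-2 - 20\right)\right) = 14 - 2 \left(\left(-5\right) \left(-22\right)\right) = 14 - 220 = -206$)
$X{\left(Z \right)} = -4 + 2 Z^{2}$ ($X{\left(Z \right)} = \left(Z^{2} + Z^{2}\right) - 4 = 2 Z^{2} - 4 = -4 + 2 Z^{2}$)
$L{\left(R,a \right)} = -206 - a$
$L{\left(X{\left(-2 \right)},3 \right)} \left(-9 + 8\right) = \left(-206 - 3\right) \left(-9 + 8\right) = \left(-206 - 3\right) \left(-1\right) = \left(-209\right) \left(-1\right) = 209$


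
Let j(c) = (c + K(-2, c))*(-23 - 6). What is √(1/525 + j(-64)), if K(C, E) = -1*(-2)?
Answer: √19822971/105 ≈ 42.403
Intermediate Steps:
K(C, E) = 2
j(c) = -58 - 29*c (j(c) = (c + 2)*(-23 - 6) = (2 + c)*(-29) = -58 - 29*c)
√(1/525 + j(-64)) = √(1/525 + (-58 - 29*(-64))) = √(1/525 + (-58 + 1856)) = √(1/525 + 1798) = √(943951/525) = √19822971/105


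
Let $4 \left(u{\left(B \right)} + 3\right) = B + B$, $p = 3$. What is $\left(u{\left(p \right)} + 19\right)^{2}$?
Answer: $\frac{1225}{4} \approx 306.25$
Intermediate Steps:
$u{\left(B \right)} = -3 + \frac{B}{2}$ ($u{\left(B \right)} = -3 + \frac{B + B}{4} = -3 + \frac{2 B}{4} = -3 + \frac{B}{2}$)
$\left(u{\left(p \right)} + 19\right)^{2} = \left(\left(-3 + \frac{1}{2} \cdot 3\right) + 19\right)^{2} = \left(\left(-3 + \frac{3}{2}\right) + 19\right)^{2} = \left(- \frac{3}{2} + 19\right)^{2} = \left(\frac{35}{2}\right)^{2} = \frac{1225}{4}$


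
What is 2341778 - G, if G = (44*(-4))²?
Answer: 2310802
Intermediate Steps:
G = 30976 (G = (-176)² = 30976)
2341778 - G = 2341778 - 1*30976 = 2341778 - 30976 = 2310802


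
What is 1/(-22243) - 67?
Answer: -1490282/22243 ≈ -67.000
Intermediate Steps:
1/(-22243) - 67 = -1/22243 - 67 = -1490282/22243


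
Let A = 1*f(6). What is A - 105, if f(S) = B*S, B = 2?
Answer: -93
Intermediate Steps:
f(S) = 2*S
A = 12 (A = 1*(2*6) = 1*12 = 12)
A - 105 = 12 - 105 = -93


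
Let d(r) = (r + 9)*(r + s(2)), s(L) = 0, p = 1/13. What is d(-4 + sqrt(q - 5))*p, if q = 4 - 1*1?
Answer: -22/13 + I*sqrt(2)/13 ≈ -1.6923 + 0.10879*I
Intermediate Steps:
q = 3 (q = 4 - 1 = 3)
p = 1/13 ≈ 0.076923
d(r) = r*(9 + r) (d(r) = (r + 9)*(r + 0) = (9 + r)*r = r*(9 + r))
d(-4 + sqrt(q - 5))*p = ((-4 + sqrt(3 - 5))*(9 + (-4 + sqrt(3 - 5))))*(1/13) = ((-4 + sqrt(-2))*(9 + (-4 + sqrt(-2))))*(1/13) = ((-4 + I*sqrt(2))*(9 + (-4 + I*sqrt(2))))*(1/13) = ((-4 + I*sqrt(2))*(5 + I*sqrt(2)))*(1/13) = (-4 + I*sqrt(2))*(5 + I*sqrt(2))/13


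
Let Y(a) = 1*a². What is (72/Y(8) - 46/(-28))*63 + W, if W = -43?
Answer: 1051/8 ≈ 131.38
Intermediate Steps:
Y(a) = a²
(72/Y(8) - 46/(-28))*63 + W = (72/(8²) - 46/(-28))*63 - 43 = (72/64 - 46*(-1/28))*63 - 43 = (72*(1/64) + 23/14)*63 - 43 = (9/8 + 23/14)*63 - 43 = (155/56)*63 - 43 = 1395/8 - 43 = 1051/8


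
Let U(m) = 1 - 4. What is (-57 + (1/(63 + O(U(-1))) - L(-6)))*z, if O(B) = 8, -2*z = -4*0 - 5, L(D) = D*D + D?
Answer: -15440/71 ≈ -217.46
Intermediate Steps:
U(m) = -3
L(D) = D + D**2 (L(D) = D**2 + D = D + D**2)
z = 5/2 (z = -(-4*0 - 5)/2 = -(0 - 5)/2 = -1/2*(-5) = 5/2 ≈ 2.5000)
(-57 + (1/(63 + O(U(-1))) - L(-6)))*z = (-57 + (1/(63 + 8) - (-6)*(1 - 6)))*(5/2) = (-57 + (1/71 - (-6)*(-5)))*(5/2) = (-57 + (1/71 - 1*30))*(5/2) = (-57 + (1/71 - 30))*(5/2) = (-57 - 2129/71)*(5/2) = -6176/71*5/2 = -15440/71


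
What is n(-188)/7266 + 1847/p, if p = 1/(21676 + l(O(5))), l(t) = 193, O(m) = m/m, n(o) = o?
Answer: 146744292125/3633 ≈ 4.0392e+7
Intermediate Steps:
O(m) = 1
p = 1/21869 (p = 1/(21676 + 193) = 1/21869 ≈ 4.5727e-5)
n(-188)/7266 + 1847/p = -188/7266 + 1847/(1/21869) = -188*1/7266 + 1847*21869 = -94/3633 + 40392043 = 146744292125/3633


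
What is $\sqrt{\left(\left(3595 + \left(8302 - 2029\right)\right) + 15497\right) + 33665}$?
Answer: $\sqrt{59030} \approx 242.96$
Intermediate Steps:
$\sqrt{\left(\left(3595 + \left(8302 - 2029\right)\right) + 15497\right) + 33665} = \sqrt{\left(\left(3595 + 6273\right) + 15497\right) + 33665} = \sqrt{\left(9868 + 15497\right) + 33665} = \sqrt{25365 + 33665} = \sqrt{59030}$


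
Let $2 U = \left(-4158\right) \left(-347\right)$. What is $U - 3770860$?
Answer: $-3049447$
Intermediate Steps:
$U = 721413$ ($U = \frac{\left(-4158\right) \left(-347\right)}{2} = \frac{1}{2} \cdot 1442826 = 721413$)
$U - 3770860 = 721413 - 3770860 = -3049447$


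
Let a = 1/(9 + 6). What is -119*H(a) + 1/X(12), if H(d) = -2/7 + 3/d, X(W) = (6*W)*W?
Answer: -4597343/864 ≈ -5321.0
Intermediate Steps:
X(W) = 6*W**2
a = 1/15 ≈ 0.066667
H(d) = -2/7 + 3/d (H(d) = -2*1/7 + 3/d = -2/7 + 3/d)
-119*H(a) + 1/X(12) = -119*(-2/7 + 3/(1/15)) + 1/(6*12**2) = -119*(-2/7 + 3*15) + 1/(6*144) = -119*(-2/7 + 45) + 1/864 = -119*313/7 + 1/864 = -5321 + 1/864 = -4597343/864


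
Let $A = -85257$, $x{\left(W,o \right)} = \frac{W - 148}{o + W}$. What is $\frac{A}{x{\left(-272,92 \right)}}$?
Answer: $- \frac{255771}{7} \approx -36539.0$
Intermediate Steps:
$x{\left(W,o \right)} = \frac{-148 + W}{W + o}$
$\frac{A}{x{\left(-272,92 \right)}} = - \frac{85257}{\frac{1}{-272 + 92} \left(-148 - 272\right)} = - \frac{85257}{\frac{1}{-180} \left(-420\right)} = - \frac{85257}{\left(- \frac{1}{180}\right) \left(-420\right)} = - \frac{85257}{\frac{7}{3}} = \left(-85257\right) \frac{3}{7} = - \frac{255771}{7}$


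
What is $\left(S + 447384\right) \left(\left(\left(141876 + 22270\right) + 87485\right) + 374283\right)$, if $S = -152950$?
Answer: $184290362676$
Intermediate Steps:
$\left(S + 447384\right) \left(\left(\left(141876 + 22270\right) + 87485\right) + 374283\right) = \left(-152950 + 447384\right) \left(\left(\left(141876 + 22270\right) + 87485\right) + 374283\right) = 294434 \left(\left(164146 + 87485\right) + 374283\right) = 294434 \left(251631 + 374283\right) = 294434 \cdot 625914 = 184290362676$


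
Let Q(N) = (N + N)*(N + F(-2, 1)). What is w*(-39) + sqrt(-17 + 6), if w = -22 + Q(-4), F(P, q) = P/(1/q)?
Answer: -1014 + I*sqrt(11) ≈ -1014.0 + 3.3166*I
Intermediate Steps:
F(P, q) = P*q
Q(N) = 2*N*(-2 + N) (Q(N) = (N + N)*(N - 2*1) = (2*N)*(N - 2) = (2*N)*(-2 + N) = 2*N*(-2 + N))
w = 26 (w = -22 + 2*(-4)*(-2 - 4) = -22 + 2*(-4)*(-6) = -22 + 48 = 26)
w*(-39) + sqrt(-17 + 6) = 26*(-39) + sqrt(-17 + 6) = -1014 + sqrt(-11) = -1014 + I*sqrt(11)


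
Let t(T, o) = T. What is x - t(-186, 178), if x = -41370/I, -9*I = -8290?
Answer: 116961/829 ≈ 141.09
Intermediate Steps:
I = 8290/9 (I = -1/9*(-8290) = 8290/9 ≈ 921.11)
x = -37233/829 (x = -41370/8290/9 = -41370*9/8290 = -37233/829 ≈ -44.913)
x - t(-186, 178) = -37233/829 - 1*(-186) = -37233/829 + 186 = 116961/829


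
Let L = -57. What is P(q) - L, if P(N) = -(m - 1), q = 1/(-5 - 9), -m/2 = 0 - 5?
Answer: 48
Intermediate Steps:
m = 10 (m = -2*(0 - 5) = -2*(-5) = 10)
q = -1/14 (q = 1/(-14) = -1/14 ≈ -0.071429)
P(N) = -9 (P(N) = -(10 - 1) = -1*9 = -9)
P(q) - L = -9 - 1*(-57) = -9 + 57 = 48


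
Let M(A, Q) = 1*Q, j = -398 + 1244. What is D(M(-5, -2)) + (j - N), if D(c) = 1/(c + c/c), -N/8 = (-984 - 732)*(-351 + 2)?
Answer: 4791917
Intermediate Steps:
j = 846
N = -4791072 (N = -8*(-984 - 732)*(-351 + 2) = -(-13728)*(-349) = -8*598884 = -4791072)
M(A, Q) = Q
D(c) = 1/(1 + c) (D(c) = 1/(c + 1) = 1/(1 + c))
D(M(-5, -2)) + (j - N) = 1/(1 - 2) + (846 - 1*(-4791072)) = 1/(-1) + (846 + 4791072) = -1 + 4791918 = 4791917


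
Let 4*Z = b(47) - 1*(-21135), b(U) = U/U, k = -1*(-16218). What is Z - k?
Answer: -10934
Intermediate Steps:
k = 16218
b(U) = 1
Z = 5284 (Z = (1 - 1*(-21135))/4 = (1 + 21135)/4 = (¼)*21136 = 5284)
Z - k = 5284 - 1*16218 = 5284 - 16218 = -10934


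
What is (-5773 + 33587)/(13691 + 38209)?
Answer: 13907/25950 ≈ 0.53592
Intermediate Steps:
(-5773 + 33587)/(13691 + 38209) = 27814/51900 = 27814*(1/51900) = 13907/25950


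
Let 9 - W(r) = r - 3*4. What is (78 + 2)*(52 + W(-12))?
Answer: 6800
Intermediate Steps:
W(r) = 21 - r (W(r) = 9 - (r - 3*4) = 9 - (r - 12) = 9 - (-12 + r) = 9 + (12 - r) = 21 - r)
(78 + 2)*(52 + W(-12)) = (78 + 2)*(52 + (21 - 1*(-12))) = 80*(52 + (21 + 12)) = 80*(52 + 33) = 80*85 = 6800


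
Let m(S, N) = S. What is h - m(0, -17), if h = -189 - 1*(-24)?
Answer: -165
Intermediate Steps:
h = -165 (h = -189 + 24 = -165)
h - m(0, -17) = -165 - 1*0 = -165 + 0 = -165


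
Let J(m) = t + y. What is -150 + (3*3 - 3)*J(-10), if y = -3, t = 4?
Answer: -144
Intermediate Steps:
J(m) = 1 (J(m) = 4 - 3 = 1)
-150 + (3*3 - 3)*J(-10) = -150 + (3*3 - 3)*1 = -150 + (9 - 3)*1 = -150 + 6*1 = -150 + 6 = -144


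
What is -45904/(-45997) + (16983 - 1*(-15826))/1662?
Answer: 1585408021/76447014 ≈ 20.739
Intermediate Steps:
-45904/(-45997) + (16983 - 1*(-15826))/1662 = -45904*(-1/45997) + (16983 + 15826)*(1/1662) = 45904/45997 + 32809*(1/1662) = 45904/45997 + 32809/1662 = 1585408021/76447014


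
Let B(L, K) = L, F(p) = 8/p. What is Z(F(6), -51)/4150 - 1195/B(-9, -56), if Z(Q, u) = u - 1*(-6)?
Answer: 991769/7470 ≈ 132.77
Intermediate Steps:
Z(Q, u) = 6 + u (Z(Q, u) = u + 6 = 6 + u)
Z(F(6), -51)/4150 - 1195/B(-9, -56) = (6 - 51)/4150 - 1195/(-9) = -45*1/4150 - 1195*(-1/9) = -9/830 + 1195/9 = 991769/7470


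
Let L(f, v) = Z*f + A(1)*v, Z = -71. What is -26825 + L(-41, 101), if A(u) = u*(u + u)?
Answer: -23712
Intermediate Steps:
A(u) = 2*u**2 (A(u) = u*(2*u) = 2*u**2)
L(f, v) = -71*f + 2*v (L(f, v) = -71*f + (2*1**2)*v = -71*f + (2*1)*v = -71*f + 2*v)
-26825 + L(-41, 101) = -26825 + (-71*(-41) + 2*101) = -26825 + (2911 + 202) = -26825 + 3113 = -23712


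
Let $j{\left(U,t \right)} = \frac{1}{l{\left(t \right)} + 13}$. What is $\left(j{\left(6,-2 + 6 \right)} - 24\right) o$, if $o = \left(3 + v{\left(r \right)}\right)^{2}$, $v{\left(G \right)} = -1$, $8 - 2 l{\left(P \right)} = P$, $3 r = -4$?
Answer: $- \frac{1436}{15} \approx -95.733$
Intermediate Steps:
$r = - \frac{4}{3}$ ($r = \frac{1}{3} \left(-4\right) = - \frac{4}{3} \approx -1.3333$)
$l{\left(P \right)} = 4 - \frac{P}{2}$
$o = 4$ ($o = \left(3 - 1\right)^{2} = 2^{2} = 4$)
$j{\left(U,t \right)} = \frac{1}{17 - \frac{t}{2}}$ ($j{\left(U,t \right)} = \frac{1}{\left(4 - \frac{t}{2}\right) + 13} = \frac{1}{17 - \frac{t}{2}}$)
$\left(j{\left(6,-2 + 6 \right)} - 24\right) o = \left(- \frac{2}{-34 + \left(-2 + 6\right)} - 24\right) 4 = \left(- \frac{2}{-34 + 4} - 24\right) 4 = \left(- \frac{2}{-30} - 24\right) 4 = \left(\left(-2\right) \left(- \frac{1}{30}\right) - 24\right) 4 = \left(\frac{1}{15} - 24\right) 4 = \left(- \frac{359}{15}\right) 4 = - \frac{1436}{15}$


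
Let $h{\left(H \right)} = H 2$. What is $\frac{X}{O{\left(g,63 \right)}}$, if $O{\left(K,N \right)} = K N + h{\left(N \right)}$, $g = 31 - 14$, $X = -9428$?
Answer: $- \frac{9428}{1197} \approx -7.8764$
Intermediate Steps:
$h{\left(H \right)} = 2 H$
$g = 17$ ($g = 31 - 14 = 17$)
$O{\left(K,N \right)} = 2 N + K N$ ($O{\left(K,N \right)} = K N + 2 N = 2 N + K N$)
$\frac{X}{O{\left(g,63 \right)}} = - \frac{9428}{63 \left(2 + 17\right)} = - \frac{9428}{63 \cdot 19} = - \frac{9428}{1197}$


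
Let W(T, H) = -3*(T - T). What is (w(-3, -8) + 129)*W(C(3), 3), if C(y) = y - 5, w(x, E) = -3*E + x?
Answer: 0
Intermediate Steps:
w(x, E) = x - 3*E
C(y) = -5 + y
W(T, H) = 0 (W(T, H) = -3*0 = 0)
(w(-3, -8) + 129)*W(C(3), 3) = ((-3 - 3*(-8)) + 129)*0 = ((-3 + 24) + 129)*0 = (21 + 129)*0 = 150*0 = 0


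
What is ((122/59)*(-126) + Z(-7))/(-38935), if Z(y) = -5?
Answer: 15667/2297165 ≈ 0.0068201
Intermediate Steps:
((122/59)*(-126) + Z(-7))/(-38935) = ((122/59)*(-126) - 5)/(-38935) = ((122*(1/59))*(-126) - 5)*(-1/38935) = ((122/59)*(-126) - 5)*(-1/38935) = (-15372/59 - 5)*(-1/38935) = -15667/59*(-1/38935) = 15667/2297165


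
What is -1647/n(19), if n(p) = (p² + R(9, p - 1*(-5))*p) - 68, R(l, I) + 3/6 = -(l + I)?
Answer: 1098/229 ≈ 4.7948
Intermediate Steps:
R(l, I) = -½ - I - l (R(l, I) = -½ - (l + I) = -½ - (I + l) = -½ + (-I - l) = -½ - I - l)
n(p) = -68 + p² + p*(-29/2 - p) (n(p) = (p² + (-½ - (p - 1*(-5)) - 1*9)*p) - 68 = (p² + (-½ - (p + 5) - 9)*p) - 68 = (p² + (-½ - (5 + p) - 9)*p) - 68 = (p² + (-½ + (-5 - p) - 9)*p) - 68 = (p² + (-29/2 - p)*p) - 68 = (p² + p*(-29/2 - p)) - 68 = -68 + p² + p*(-29/2 - p))
-1647/n(19) = -1647/(-68 - 29/2*19) = -1647/(-68 - 551/2) = -1647/(-687/2) = -1647*(-2/687) = 1098/229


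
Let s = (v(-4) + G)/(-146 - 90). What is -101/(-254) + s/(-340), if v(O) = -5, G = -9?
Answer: 2025171/5095240 ≈ 0.39746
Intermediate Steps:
s = 7/118 (s = (-5 - 9)/(-146 - 90) = -14/(-236) = -14*(-1/236) = 7/118 ≈ 0.059322)
-101/(-254) + s/(-340) = -101/(-254) + (7/118)/(-340) = -101*(-1/254) + (7/118)*(-1/340) = 101/254 - 7/40120 = 2025171/5095240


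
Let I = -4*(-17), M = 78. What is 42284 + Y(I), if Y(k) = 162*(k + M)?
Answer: 65936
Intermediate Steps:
I = 68
Y(k) = 12636 + 162*k (Y(k) = 162*(k + 78) = 162*(78 + k) = 12636 + 162*k)
42284 + Y(I) = 42284 + (12636 + 162*68) = 42284 + (12636 + 11016) = 42284 + 23652 = 65936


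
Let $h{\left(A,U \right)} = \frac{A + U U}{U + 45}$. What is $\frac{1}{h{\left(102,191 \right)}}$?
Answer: $\frac{236}{36583} \approx 0.0064511$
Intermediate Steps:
$h{\left(A,U \right)} = \frac{A + U^{2}}{45 + U}$
$\frac{1}{h{\left(102,191 \right)}} = \frac{1}{\frac{1}{45 + 191} \left(102 + 191^{2}\right)} = \frac{1}{\frac{1}{236} \left(102 + 36481\right)} = \frac{1}{\frac{1}{236} \cdot 36583} = \frac{1}{\frac{36583}{236}} = \frac{236}{36583}$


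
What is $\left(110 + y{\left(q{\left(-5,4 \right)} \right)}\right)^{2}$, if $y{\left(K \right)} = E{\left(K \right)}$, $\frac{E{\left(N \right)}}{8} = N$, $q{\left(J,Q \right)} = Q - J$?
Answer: $33124$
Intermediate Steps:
$E{\left(N \right)} = 8 N$
$y{\left(K \right)} = 8 K$
$\left(110 + y{\left(q{\left(-5,4 \right)} \right)}\right)^{2} = \left(110 + 8 \left(4 - -5\right)\right)^{2} = \left(110 + 8 \left(4 + 5\right)\right)^{2} = \left(110 + 8 \cdot 9\right)^{2} = \left(110 + 72\right)^{2} = 182^{2} = 33124$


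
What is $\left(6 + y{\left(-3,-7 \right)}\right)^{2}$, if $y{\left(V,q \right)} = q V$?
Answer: $729$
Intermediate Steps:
$y{\left(V,q \right)} = V q$
$\left(6 + y{\left(-3,-7 \right)}\right)^{2} = \left(6 - -21\right)^{2} = \left(6 + 21\right)^{2} = 27^{2} = 729$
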